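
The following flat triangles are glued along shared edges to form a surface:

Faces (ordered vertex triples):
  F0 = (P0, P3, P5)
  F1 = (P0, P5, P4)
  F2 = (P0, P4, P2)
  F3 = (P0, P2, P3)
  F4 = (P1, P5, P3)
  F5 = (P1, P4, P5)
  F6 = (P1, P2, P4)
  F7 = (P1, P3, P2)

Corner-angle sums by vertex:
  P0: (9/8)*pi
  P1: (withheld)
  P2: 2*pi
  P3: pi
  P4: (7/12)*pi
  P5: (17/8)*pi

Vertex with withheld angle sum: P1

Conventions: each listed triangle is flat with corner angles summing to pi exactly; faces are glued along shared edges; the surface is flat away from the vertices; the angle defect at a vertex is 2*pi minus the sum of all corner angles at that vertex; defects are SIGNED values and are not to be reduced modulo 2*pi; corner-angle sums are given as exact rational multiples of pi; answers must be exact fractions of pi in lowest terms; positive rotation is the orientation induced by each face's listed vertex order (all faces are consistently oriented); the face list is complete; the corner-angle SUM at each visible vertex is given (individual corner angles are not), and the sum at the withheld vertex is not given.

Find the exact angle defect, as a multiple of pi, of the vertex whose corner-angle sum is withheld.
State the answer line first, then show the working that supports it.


Answer: defect(P1) = (5/6)*pi

V = 6, E = 12, F = 8; chi = V - E + F = 2
Gauss-Bonnet: total defect = 2*pi*chi = 4*pi; visible defects sum to (19/6)*pi


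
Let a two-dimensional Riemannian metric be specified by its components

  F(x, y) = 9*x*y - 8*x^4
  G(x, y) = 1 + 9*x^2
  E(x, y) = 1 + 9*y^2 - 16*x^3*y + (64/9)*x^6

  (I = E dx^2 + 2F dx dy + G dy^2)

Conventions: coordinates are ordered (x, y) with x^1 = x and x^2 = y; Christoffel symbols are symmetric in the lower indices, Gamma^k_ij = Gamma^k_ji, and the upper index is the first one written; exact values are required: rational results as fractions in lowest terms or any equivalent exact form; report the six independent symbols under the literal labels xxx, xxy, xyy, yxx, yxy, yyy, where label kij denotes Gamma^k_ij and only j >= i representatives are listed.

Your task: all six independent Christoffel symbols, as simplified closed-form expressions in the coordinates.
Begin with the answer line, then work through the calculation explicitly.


Answer: Gamma_xxx = (192*x^5 - 216*x^2*y)/(64*x^6 - 144*x^3*y + 81*x^2 + 81*y^2 + 9), Gamma_xxy = (-72*x^3 + 81*y)/(64*x^6 - 144*x^3*y + 81*x^2 + 81*y^2 + 9), Gamma_xyy = 0, Gamma_yxx = -216*x^3/(64*x^6 - 144*x^3*y + 81*x^2 + 81*y^2 + 9), Gamma_yxy = 81*x/(64*x^6 - 144*x^3*y + 81*x^2 + 81*y^2 + 9), Gamma_yyy = 0

E = 1 + 9*y^2 - 16*x^3*y + (64/9)*x^6; F = 9*x*y - 8*x^4; G = 1 + 9*x^2
Gamma^k_ij = (1/2) g^{kl} (d_i g_jl + d_j g_il - d_l g_ij), with g^inv = (1/(EG-F^2)) [[G, -F], [-F, E]]
first partials: E_x = -48*x^2*y + (128/3)*x^5, E_y = 18*y - 16*x^3, F_x = 9*y - 32*x^3, F_y = 9*x, G_x = 18*x, G_y = 0
D = EG - F^2 = 1 + 9*y^2 + 9*x^2 - 16*x^3*y + (64/9)*x^6
expanded: Gamma^x_xx = (G E_x - 2F F_x + F E_y)/(2D), Gamma^x_xy = (G E_y - F G_x)/(2D), Gamma^x_yy = (2G F_y - G G_x - F G_y)/(2D), Gamma^y_xx = (2E F_x - E E_y - F E_x)/(2D), Gamma^y_xy = (E G_x - F E_y)/(2D), Gamma^y_yy = (E G_y - 2F F_y + F G_x)/(2D); substitute and cancel common factors


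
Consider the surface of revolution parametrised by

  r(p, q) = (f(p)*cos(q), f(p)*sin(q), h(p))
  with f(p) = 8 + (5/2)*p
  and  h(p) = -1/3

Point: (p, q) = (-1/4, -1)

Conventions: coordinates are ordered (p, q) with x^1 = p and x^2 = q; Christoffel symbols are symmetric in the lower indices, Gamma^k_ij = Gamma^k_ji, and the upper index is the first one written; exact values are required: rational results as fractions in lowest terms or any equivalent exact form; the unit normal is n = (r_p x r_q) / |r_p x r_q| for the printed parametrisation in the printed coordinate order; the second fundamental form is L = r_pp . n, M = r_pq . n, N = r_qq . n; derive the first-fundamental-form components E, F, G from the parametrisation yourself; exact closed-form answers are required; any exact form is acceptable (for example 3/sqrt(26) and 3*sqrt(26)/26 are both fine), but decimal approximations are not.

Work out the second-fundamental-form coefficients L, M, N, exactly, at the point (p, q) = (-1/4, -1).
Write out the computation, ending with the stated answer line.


f = 59/8, f' = 5/2, f'' = 0, h' = 0, h'' = 0
E = 25/4, F = 0, G = 3481/64; answer radicand W^2 = 25/4
unnormalised second-form numerators: l = 0, m = 0, n = 0; L = l/sqrt(25/4), and similarly M = m/sqrt(W^2), N = n/sqrt(W^2)

Answer: L = 0, M = 0, N = 0


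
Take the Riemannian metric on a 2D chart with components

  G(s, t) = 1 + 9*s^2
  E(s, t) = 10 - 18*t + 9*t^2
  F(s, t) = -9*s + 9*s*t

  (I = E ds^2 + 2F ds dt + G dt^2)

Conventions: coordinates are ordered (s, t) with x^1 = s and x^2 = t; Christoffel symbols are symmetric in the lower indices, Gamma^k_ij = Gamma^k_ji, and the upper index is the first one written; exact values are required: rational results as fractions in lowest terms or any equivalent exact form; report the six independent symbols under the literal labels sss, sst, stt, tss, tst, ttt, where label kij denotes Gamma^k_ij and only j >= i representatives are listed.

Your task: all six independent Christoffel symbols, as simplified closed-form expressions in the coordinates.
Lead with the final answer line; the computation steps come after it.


Answer: Gamma_sss = 0, Gamma_sst = (9*t - 9)/(9*s^2 + 9*t^2 - 18*t + 10), Gamma_stt = 0, Gamma_tss = 0, Gamma_tst = 9*s/(9*s^2 + 9*t^2 - 18*t + 10), Gamma_ttt = 0

E = 10 - 18*t + 9*t^2; F = -9*s + 9*s*t; G = 1 + 9*s^2
Gamma^k_ij = (1/2) g^{kl} (d_i g_jl + d_j g_il - d_l g_ij), with g^inv = (1/(EG-F^2)) [[G, -F], [-F, E]]
first partials: E_s = 0, E_t = -18 + 18*t, F_s = -9 + 9*t, F_t = 9*s, G_s = 18*s, G_t = 0
D = EG - F^2 = 10 - 18*t + 9*t^2 + 9*s^2
expanded: Gamma^s_ss = (G E_s - 2F F_s + F E_t)/(2D), Gamma^s_st = (G E_t - F G_s)/(2D), Gamma^s_tt = (2G F_t - G G_s - F G_t)/(2D), Gamma^t_ss = (2E F_s - E E_t - F E_s)/(2D), Gamma^t_st = (E G_s - F E_t)/(2D), Gamma^t_tt = (E G_t - 2F F_t + F G_s)/(2D); substitute and cancel common factors


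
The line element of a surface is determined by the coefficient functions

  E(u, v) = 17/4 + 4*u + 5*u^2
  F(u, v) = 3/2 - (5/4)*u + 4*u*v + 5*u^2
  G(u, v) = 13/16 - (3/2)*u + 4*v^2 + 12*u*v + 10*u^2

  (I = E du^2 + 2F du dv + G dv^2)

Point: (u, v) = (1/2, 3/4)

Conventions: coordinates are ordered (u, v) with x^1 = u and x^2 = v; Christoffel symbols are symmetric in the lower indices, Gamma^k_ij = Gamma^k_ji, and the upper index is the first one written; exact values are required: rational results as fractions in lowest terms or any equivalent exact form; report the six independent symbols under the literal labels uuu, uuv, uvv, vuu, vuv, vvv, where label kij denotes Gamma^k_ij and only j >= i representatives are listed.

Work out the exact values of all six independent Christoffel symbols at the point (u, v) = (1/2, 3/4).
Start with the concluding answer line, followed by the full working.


Answer: Gamma_uuu = 1116/3629, Gamma_uuv = -2030/3629, Gamma_uvv = -285/191, Gamma_vuu = 2196/3629, Gamma_vuv = 4200/3629, Gamma_vvv = 234/191

E = 15/2, F = 29/8, G = 149/16 at the point
E_u = 9, E_v = 0, F_u = 27/4, F_v = 2, G_u = 35/2, G_v = 12
EG - F^2 = 3629/64;  g^inv = (64/3629) * [[149/16, -29/8], [-29/8, 15/2]]
first-kind symbols [ij,l] = (1/2)(d_i g_jl + d_j g_il - d_l g_ij): [uu,u] = E_u/2 = 9/2, [uu,v] = F_u - E_v/2 = 27/4, [uv,u] = E_v/2 = 0, [uv,v] = G_u/2 = 35/4, [vv,u] = F_v - G_u/2 = -27/4, [vv,v] = G_v/2 = 6
Gamma^u_ij = (G*[ij,u] - F*[ij,v])/(EG - F^2), Gamma^v_ij = (E*[ij,v] - F*[ij,u])/(EG - F^2)


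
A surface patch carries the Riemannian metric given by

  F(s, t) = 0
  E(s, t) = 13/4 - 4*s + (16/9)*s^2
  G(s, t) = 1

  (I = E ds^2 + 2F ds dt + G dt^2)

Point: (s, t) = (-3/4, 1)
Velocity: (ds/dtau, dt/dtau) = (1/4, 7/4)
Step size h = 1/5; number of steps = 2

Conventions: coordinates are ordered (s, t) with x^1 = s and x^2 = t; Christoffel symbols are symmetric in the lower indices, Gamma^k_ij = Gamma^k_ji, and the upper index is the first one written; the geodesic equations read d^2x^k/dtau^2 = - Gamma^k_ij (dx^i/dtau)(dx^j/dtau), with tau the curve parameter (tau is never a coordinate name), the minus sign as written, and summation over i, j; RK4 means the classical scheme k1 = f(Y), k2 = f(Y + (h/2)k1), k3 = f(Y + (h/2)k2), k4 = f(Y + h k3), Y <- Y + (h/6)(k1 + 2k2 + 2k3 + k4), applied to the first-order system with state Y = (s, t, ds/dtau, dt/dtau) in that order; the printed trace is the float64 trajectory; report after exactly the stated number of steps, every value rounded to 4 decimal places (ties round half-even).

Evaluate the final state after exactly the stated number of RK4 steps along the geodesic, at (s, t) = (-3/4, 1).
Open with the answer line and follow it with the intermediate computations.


Answer: s = -0.6476, t = 1.7000, ds/dtau = 0.2623, dt/dtau = 1.7500

f(Y) = (ds/dtau, dt/dtau, -Gamma^s_ij Y'^i Y'^j, -Gamma^t_ij Y'^i Y'^j) with the Gammas evaluated at the stage position; h = 0.200000; intermediate values shown to 6 dp
step 0: s = -0.7500, t = 1.0000, ds/dtau = 0.2500, dt/dtau = 1.7500
step 1:
  k1: at (s, t) = (-0.750000, 1.000000), (ds/dtau, dt/dtau) = (0.250000, 1.750000); Gamma_sss = -0.459770, Gamma_sst = 0.000000, Gamma_stt = 0.000000, Gamma_tss = 0.000000, Gamma_tst = 0.000000, Gamma_ttt = 0.000000; k1 = (0.250000, 1.750000, 0.028736, 0.000000)
  k2: at (s, t) = (-0.725000, 1.175000), (ds/dtau, dt/dtau) = (0.252874, 1.750000); Gamma_sss = -0.464241, Gamma_sst = 0.000000, Gamma_stt = 0.000000, Gamma_tss = 0.000000, Gamma_tst = 0.000000, Gamma_ttt = 0.000000; k2 = (0.252874, 1.750000, 0.029686, 0.000000)
  k3: at (s, t) = (-0.724713, 1.175000), (ds/dtau, dt/dtau) = (0.252969, 1.750000); Gamma_sss = -0.464293, Gamma_sst = 0.000000, Gamma_stt = 0.000000, Gamma_tss = 0.000000, Gamma_tst = 0.000000, Gamma_ttt = 0.000000; k3 = (0.252969, 1.750000, 0.029712, 0.000000)
  k4: at (s, t) = (-0.699406, 1.350000), (ds/dtau, dt/dtau) = (0.255942, 1.750000); Gamma_sss = -0.468884, Gamma_sst = 0.000000, Gamma_stt = 0.000000, Gamma_tss = 0.000000, Gamma_tst = 0.000000, Gamma_ttt = 0.000000; k4 = (0.255942, 1.750000, 0.030715, 0.000000)
  Y <- Y + (h/6)(k1 + 2k2 + 2k3 + k4): s = -0.6994, t = 1.3500, ds/dtau = 0.2559, dt/dtau = 1.7500
step 2:
  k1: at (s, t) = (-0.699412, 1.350000), (ds/dtau, dt/dtau) = (0.255942, 1.750000); Gamma_sss = -0.468882, Gamma_sst = 0.000000, Gamma_stt = 0.000000, Gamma_tss = 0.000000, Gamma_tst = 0.000000, Gamma_ttt = 0.000000; k1 = (0.255942, 1.750000, 0.030715, 0.000000)
  k2: at (s, t) = (-0.673818, 1.525000), (ds/dtau, dt/dtau) = (0.259013, 1.750000); Gamma_sss = -0.473592, Gamma_sst = 0.000000, Gamma_stt = 0.000000, Gamma_tss = 0.000000, Gamma_tst = 0.000000, Gamma_ttt = 0.000000; k2 = (0.259013, 1.750000, 0.031772, 0.000000)
  k3: at (s, t) = (-0.673511, 1.525000), (ds/dtau, dt/dtau) = (0.259119, 1.750000); Gamma_sss = -0.473649, Gamma_sst = 0.000000, Gamma_stt = 0.000000, Gamma_tss = 0.000000, Gamma_tst = 0.000000, Gamma_ttt = 0.000000; k3 = (0.259119, 1.750000, 0.031802, 0.000000)
  k4: at (s, t) = (-0.647589, 1.700000), (ds/dtau, dt/dtau) = (0.262302, 1.750000); Gamma_sss = -0.478487, Gamma_sst = 0.000000, Gamma_stt = 0.000000, Gamma_tss = 0.000000, Gamma_tst = 0.000000, Gamma_ttt = 0.000000; k4 = (0.262302, 1.750000, 0.032921, 0.000000)
  Y <- Y + (h/6)(k1 + 2k2 + 2k3 + k4): s = -0.6476, t = 1.7000, ds/dtau = 0.2623, dt/dtau = 1.7500


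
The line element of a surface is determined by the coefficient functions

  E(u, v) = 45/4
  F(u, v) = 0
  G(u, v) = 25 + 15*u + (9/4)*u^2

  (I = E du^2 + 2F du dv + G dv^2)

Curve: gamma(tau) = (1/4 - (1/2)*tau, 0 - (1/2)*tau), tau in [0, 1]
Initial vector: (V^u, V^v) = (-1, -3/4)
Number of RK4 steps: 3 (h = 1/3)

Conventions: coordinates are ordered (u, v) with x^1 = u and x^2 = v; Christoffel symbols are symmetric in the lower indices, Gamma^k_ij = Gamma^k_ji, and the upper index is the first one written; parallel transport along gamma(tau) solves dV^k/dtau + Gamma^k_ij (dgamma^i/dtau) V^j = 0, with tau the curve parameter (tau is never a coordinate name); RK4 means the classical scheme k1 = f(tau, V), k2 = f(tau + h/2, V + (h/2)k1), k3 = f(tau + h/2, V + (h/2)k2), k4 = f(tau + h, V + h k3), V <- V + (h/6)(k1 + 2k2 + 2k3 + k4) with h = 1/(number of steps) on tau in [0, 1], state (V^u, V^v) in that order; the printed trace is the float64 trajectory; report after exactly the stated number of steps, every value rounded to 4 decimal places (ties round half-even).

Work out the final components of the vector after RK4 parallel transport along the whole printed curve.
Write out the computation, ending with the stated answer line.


gamma'(tau) = (-1/2, -1/2); f(tau, V)^k = -Gamma^k_ij(gamma(tau)) gamma'^i(tau) V^j; h = 1/3; intermediate values shown to 6 dp
curve data and Christoffel symbols at the stage parameters:
  tau = 0.000000: gamma = (0.250000, 0.000000), gamma' = (-0.500000, -0.500000); Gamma_uuu = 0.000000, Gamma_uuv = 0.000000, Gamma_uvv = -0.716667, Gamma_vuu = 0.000000, Gamma_vuv = 0.279070, Gamma_vvv = 0.000000
  tau = 0.166667: gamma = (0.166667, -0.083333), gamma' = (-0.500000, -0.500000); Gamma_uuu = 0.000000, Gamma_uuv = 0.000000, Gamma_uvv = -0.700000, Gamma_vuu = 0.000000, Gamma_vuv = 0.285714, Gamma_vvv = 0.000000
  tau = 0.333333: gamma = (0.083333, -0.166667), gamma' = (-0.500000, -0.500000); Gamma_uuu = 0.000000, Gamma_uuv = 0.000000, Gamma_uvv = -0.683333, Gamma_vuu = 0.000000, Gamma_vuv = 0.292683, Gamma_vvv = 0.000000
  tau = 0.500000: gamma = (0.000000, -0.250000), gamma' = (-0.500000, -0.500000); Gamma_uuu = 0.000000, Gamma_uuv = 0.000000, Gamma_uvv = -0.666667, Gamma_vuu = 0.000000, Gamma_vuv = 0.300000, Gamma_vvv = 0.000000
  tau = 0.666667: gamma = (-0.083333, -0.333333), gamma' = (-0.500000, -0.500000); Gamma_uuu = 0.000000, Gamma_uuv = 0.000000, Gamma_uvv = -0.650000, Gamma_vuu = 0.000000, Gamma_vuv = 0.307692, Gamma_vvv = 0.000000
  tau = 0.833333: gamma = (-0.166667, -0.416667), gamma' = (-0.500000, -0.500000); Gamma_uuu = 0.000000, Gamma_uuv = 0.000000, Gamma_uvv = -0.633333, Gamma_vuu = 0.000000, Gamma_vuv = 0.315789, Gamma_vvv = 0.000000
  tau = 1.000000: gamma = (-0.250000, -0.500000), gamma' = (-0.500000, -0.500000); Gamma_uuu = 0.000000, Gamma_uuv = 0.000000, Gamma_uvv = -0.616667, Gamma_vuu = 0.000000, Gamma_vuv = 0.324324, Gamma_vvv = 0.000000
step 0: V^u = -1.0000, V^v = -0.7500
step 1: k1 = (0.268750, -0.244186), k2 = (0.276744, -0.249415), k3 = (0.277049, -0.249349), k4 = (0.284648, -0.254746); V <- V + (h/6)(k1 + 2k2 + 2k3 + k4): V^u = -0.9077, V^v = -0.8331
step 2: k1 = (0.284655, -0.254760), k2 = (0.291866, -0.260382), k3 = (0.292178, -0.260342), k4 = (0.298973, -0.266192); V <- V + (h/6)(k1 + 2k2 + 2k3 + k4): V^u = -0.8104, V^v = -0.9199
step 3: k1 = (0.298979, -0.266206), k2 = (0.305363, -0.272349), k3 = (0.305687, -0.272343), k4 = (0.311638, -0.278794); V <- V + (h/6)(k1 + 2k2 + 2k3 + k4): V^u = -0.7086, V^v = -1.0107

Answer: V^u = -0.7086, V^v = -1.0107


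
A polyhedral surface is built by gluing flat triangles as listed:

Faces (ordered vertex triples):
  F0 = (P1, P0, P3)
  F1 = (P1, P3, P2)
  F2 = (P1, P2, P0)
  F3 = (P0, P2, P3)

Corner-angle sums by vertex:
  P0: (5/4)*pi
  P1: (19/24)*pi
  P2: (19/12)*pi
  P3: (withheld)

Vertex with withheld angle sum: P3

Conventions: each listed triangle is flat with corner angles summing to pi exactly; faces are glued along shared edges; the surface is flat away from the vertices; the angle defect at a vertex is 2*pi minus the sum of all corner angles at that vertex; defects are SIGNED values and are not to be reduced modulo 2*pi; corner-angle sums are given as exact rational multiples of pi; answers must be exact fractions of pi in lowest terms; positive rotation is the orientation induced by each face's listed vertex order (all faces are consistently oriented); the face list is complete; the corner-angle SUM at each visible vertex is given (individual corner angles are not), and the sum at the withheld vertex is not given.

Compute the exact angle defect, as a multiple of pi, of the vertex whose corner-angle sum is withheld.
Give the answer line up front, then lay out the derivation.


Answer: defect(P3) = (13/8)*pi

V = 4, E = 6, F = 4; chi = V - E + F = 2
Gauss-Bonnet: total defect = 2*pi*chi = 4*pi; visible defects sum to (19/8)*pi


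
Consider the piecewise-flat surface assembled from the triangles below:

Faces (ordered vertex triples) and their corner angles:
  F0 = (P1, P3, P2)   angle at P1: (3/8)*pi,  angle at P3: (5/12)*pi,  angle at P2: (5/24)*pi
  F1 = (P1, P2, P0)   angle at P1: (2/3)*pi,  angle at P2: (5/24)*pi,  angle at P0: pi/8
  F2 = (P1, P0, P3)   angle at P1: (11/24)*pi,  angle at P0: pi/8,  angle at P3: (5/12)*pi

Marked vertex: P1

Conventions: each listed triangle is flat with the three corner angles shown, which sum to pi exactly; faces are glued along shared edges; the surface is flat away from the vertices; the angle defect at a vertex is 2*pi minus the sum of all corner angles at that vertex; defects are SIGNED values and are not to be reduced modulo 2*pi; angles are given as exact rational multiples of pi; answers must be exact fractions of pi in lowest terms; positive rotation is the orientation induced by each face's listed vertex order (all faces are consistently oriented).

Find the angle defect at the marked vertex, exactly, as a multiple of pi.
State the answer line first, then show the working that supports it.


Answer: defect(P1) = pi/2

Sum of corner angles at P1: (3/2)*pi
defect = 2*pi - (3/2)*pi


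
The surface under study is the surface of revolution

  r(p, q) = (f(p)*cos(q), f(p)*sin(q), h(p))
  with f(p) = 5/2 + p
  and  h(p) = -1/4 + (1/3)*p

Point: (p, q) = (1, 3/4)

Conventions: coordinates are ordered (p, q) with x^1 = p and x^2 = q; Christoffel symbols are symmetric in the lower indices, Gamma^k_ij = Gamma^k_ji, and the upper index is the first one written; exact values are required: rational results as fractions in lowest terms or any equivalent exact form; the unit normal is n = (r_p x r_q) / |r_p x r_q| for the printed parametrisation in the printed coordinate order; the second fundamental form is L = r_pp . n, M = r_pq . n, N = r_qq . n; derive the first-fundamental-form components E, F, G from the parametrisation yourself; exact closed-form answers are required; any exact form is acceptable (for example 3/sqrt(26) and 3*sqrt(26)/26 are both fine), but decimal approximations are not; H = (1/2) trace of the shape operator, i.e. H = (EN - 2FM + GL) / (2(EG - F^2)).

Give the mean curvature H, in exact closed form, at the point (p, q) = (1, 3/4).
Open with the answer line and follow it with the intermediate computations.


Answer: H = sqrt(10)/70

f = 7/2, f' = 1, f'' = 0, h' = 1/3, h'' = 0
E = 10/9, F = 0, G = 49/4; answer radicand W^2 = 10/9
unnormalised second-form numerators: l = 0, m = 0, n = 7/6; L = l/sqrt(10/9), and similarly M = m/sqrt(W^2), N = n/sqrt(W^2)
H = (E*n - 2*F*m + G*l) / (2*(EG - F^2)*sqrt(W^2)); E*n - 2*F*m + G*l = 35/27, EG - F^2 = 245/18, so H = (1/21)/sqrt(10/9)


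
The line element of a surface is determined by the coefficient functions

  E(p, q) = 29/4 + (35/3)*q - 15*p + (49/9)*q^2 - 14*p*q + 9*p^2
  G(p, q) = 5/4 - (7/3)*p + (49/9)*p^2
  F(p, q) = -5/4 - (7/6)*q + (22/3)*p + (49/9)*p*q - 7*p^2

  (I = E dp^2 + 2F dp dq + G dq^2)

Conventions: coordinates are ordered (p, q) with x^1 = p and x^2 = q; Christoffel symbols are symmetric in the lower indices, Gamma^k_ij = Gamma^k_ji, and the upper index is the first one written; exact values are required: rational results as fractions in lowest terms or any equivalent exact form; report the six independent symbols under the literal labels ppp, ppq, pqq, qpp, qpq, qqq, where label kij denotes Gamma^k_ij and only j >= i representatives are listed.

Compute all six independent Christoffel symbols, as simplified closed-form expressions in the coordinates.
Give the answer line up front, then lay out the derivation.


Answer: Gamma_ppp = (162*p - 126*q - 135)/(260*p^2 - 252*p*q - 312*p + 98*q^2 + 210*q + 135), Gamma_ppq = (-126*p + 98*q + 105)/(260*p^2 - 252*p*q - 312*p + 98*q^2 + 210*q + 135), Gamma_pqq = 0, Gamma_qpp = (27 - 126*p)/(260*p^2 - 252*p*q - 312*p + 98*q^2 + 210*q + 135), Gamma_qpq = (98*p - 21)/(260*p^2 - 252*p*q - 312*p + 98*q^2 + 210*q + 135), Gamma_qqq = 0

E = 29/4 + (35/3)*q - 15*p + (49/9)*q^2 - 14*p*q + 9*p^2; F = -5/4 - (7/6)*q + (22/3)*p + (49/9)*p*q - 7*p^2; G = 5/4 - (7/3)*p + (49/9)*p^2
Gamma^k_ij = (1/2) g^{kl} (d_i g_jl + d_j g_il - d_l g_ij), with g^inv = (1/(EG-F^2)) [[G, -F], [-F, E]]
first partials: E_p = -15 - 14*q + 18*p, E_q = 35/3 + (98/9)*q - 14*p, F_p = 22/3 + (49/9)*q - 14*p, F_q = -7/6 + (49/9)*p, G_p = -7/3 + (98/9)*p, G_q = 0
D = EG - F^2 = 15/2 + (35/3)*q - (52/3)*p + (49/9)*q^2 - 14*p*q + (130/9)*p^2
expanded: Gamma^p_pp = (G E_p - 2F F_p + F E_q)/(2D), Gamma^p_pq = (G E_q - F G_p)/(2D), Gamma^p_qq = (2G F_q - G G_p - F G_q)/(2D), Gamma^q_pp = (2E F_p - E E_q - F E_p)/(2D), Gamma^q_pq = (E G_p - F E_q)/(2D), Gamma^q_qq = (E G_q - 2F F_q + F G_p)/(2D); substitute and cancel common factors


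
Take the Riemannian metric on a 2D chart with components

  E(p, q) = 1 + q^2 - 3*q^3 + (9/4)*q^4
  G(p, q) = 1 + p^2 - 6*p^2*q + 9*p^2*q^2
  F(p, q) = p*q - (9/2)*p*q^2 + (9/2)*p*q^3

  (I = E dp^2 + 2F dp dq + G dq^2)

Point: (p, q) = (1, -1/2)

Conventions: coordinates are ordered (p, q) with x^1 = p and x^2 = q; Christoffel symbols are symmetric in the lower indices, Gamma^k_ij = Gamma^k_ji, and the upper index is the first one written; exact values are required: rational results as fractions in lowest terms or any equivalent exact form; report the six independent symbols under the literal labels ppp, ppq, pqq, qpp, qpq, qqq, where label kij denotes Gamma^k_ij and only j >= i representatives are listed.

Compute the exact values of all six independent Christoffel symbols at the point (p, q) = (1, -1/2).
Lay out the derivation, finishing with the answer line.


E = 113/64, F = -35/16, G = 29/4 at the point
E_p = 0, E_q = -35/8, F_p = -35/16, F_q = 71/8, G_p = 25/2, G_q = -15
EG - F^2 = 513/64;  g^inv = (64/513) * [[29/4, 35/16], [35/16, 113/64]]
first-kind symbols [ij,l] = (1/2)(d_i g_jl + d_j g_il - d_l g_ij): [pp,p] = E_p/2 = 0, [pp,q] = F_p - E_q/2 = 0, [pq,p] = E_q/2 = -35/16, [pq,q] = G_p/2 = 25/4, [qq,p] = F_q - G_p/2 = 21/8, [qq,q] = G_q/2 = -15/2
Gamma^p_ij = (G*[ij,p] - F*[ij,q])/(EG - F^2), Gamma^q_ij = (E*[ij,q] - F*[ij,p])/(EG - F^2)

Answer: Gamma_ppp = 0, Gamma_ppq = -140/513, Gamma_pqq = 56/171, Gamma_qpp = 0, Gamma_qpq = 400/513, Gamma_qqq = -160/171


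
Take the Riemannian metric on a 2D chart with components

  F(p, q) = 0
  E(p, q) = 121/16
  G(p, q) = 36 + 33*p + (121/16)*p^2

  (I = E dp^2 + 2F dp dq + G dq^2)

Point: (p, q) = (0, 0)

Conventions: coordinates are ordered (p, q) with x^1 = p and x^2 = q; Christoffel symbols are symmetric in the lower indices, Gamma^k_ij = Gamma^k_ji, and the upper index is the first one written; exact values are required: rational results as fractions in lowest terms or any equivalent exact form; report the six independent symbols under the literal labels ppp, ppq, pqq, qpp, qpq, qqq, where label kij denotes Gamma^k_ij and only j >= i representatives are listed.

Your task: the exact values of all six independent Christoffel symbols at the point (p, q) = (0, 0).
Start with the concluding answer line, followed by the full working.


Answer: Gamma_ppp = 0, Gamma_ppq = 0, Gamma_pqq = -24/11, Gamma_qpp = 0, Gamma_qpq = 11/24, Gamma_qqq = 0

E = 121/16, F = 0, G = 36 at the point
E_p = 0, E_q = 0, F_p = 0, F_q = 0, G_p = 33, G_q = 0
EG - F^2 = 1089/4;  g^inv = (4/1089) * [[36, 0], [0, 121/16]]
first-kind symbols [ij,l] = (1/2)(d_i g_jl + d_j g_il - d_l g_ij): [pp,p] = E_p/2 = 0, [pp,q] = F_p - E_q/2 = 0, [pq,p] = E_q/2 = 0, [pq,q] = G_p/2 = 33/2, [qq,p] = F_q - G_p/2 = -33/2, [qq,q] = G_q/2 = 0
Gamma^p_ij = (G*[ij,p] - F*[ij,q])/(EG - F^2), Gamma^q_ij = (E*[ij,q] - F*[ij,p])/(EG - F^2)


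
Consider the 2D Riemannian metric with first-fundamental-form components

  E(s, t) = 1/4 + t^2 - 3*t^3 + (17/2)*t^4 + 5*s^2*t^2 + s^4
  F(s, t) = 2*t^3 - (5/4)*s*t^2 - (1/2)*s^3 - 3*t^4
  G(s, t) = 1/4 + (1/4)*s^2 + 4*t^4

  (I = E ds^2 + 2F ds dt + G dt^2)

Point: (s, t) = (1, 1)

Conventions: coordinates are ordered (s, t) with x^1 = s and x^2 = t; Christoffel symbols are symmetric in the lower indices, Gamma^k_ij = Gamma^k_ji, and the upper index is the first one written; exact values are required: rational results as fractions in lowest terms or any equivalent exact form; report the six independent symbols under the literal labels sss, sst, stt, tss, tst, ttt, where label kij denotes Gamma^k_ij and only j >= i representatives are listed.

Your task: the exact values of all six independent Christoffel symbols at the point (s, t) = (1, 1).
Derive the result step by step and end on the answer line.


E = 51/4, F = -11/4, G = 9/2 at the point
E_s = 14, E_t = 37, F_s = -11/4, F_t = -17/2, G_s = 1/2, G_t = 16
EG - F^2 = 797/16;  g^inv = (16/797) * [[9/2, 11/4], [11/4, 51/4]]
first-kind symbols [ij,l] = (1/2)(d_i g_jl + d_j g_il - d_l g_ij): [ss,s] = E_s/2 = 7, [ss,t] = F_s - E_t/2 = -85/4, [st,s] = E_t/2 = 37/2, [st,t] = G_s/2 = 1/4, [tt,s] = F_t - G_s/2 = -35/4, [tt,t] = G_t/2 = 8
Gamma^s_ij = (G*[ij,s] - F*[ij,t])/(EG - F^2), Gamma^t_ij = (E*[ij,t] - F*[ij,s])/(EG - F^2)

Answer: Gamma_sss = -431/797, Gamma_sst = 1343/797, Gamma_stt = -278/797, Gamma_tss = -4027/797, Gamma_tst = 865/797, Gamma_ttt = 1247/797


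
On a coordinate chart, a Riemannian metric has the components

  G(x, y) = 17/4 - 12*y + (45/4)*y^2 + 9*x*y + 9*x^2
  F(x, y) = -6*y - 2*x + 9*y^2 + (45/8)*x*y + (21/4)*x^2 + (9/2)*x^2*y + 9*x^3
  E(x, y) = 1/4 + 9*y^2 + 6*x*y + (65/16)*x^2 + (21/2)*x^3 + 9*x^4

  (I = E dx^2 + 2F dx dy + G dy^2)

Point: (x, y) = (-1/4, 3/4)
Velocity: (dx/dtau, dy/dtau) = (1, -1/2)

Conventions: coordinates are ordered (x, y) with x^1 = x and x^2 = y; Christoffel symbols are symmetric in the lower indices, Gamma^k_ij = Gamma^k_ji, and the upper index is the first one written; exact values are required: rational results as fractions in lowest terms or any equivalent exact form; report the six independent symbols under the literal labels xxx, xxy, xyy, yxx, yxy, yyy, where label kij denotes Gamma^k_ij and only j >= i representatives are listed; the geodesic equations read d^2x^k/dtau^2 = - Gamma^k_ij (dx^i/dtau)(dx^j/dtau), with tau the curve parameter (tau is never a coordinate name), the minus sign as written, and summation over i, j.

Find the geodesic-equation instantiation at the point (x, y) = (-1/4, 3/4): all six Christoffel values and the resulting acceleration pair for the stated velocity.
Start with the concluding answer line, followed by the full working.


Answer: Gamma_xxx = 891/458, Gamma_xxy = 579/458, Gamma_xyy = 945/916, Gamma_yxx = -3637/229, Gamma_yxy = 309/229, Gamma_yyy = 903/458; accelerations (d^2x/dtau^2, d^2y/dtau^2) = (-3441/3664, 30665/1832)

E = 69/16, F = 13/32, G = 29/64 at the point
E_x = 31/8, E_y = 12, F_x = -13/32, F_y = 51/8, G_x = 9/4, G_y = 21/8
EG - F^2 = 229/128;  g^inv = (128/229) * [[29/64, -13/32], [-13/32, 69/16]]
first-kind symbols [ij,l] = (1/2)(d_i g_jl + d_j g_il - d_l g_ij): [xx,x] = E_x/2 = 31/16, [xx,y] = F_x - E_y/2 = -205/32, [xy,x] = E_y/2 = 6, [xy,y] = G_x/2 = 9/8, [yy,x] = F_y - G_x/2 = 21/4, [yy,y] = G_y/2 = 21/16
Gamma^x_ij = (G*[ij,x] - F*[ij,y])/(EG - F^2), Gamma^y_ij = (E*[ij,y] - F*[ij,x])/(EG - F^2)
Gamma_xxx = 891/458, Gamma_xxy = 579/458, Gamma_xyy = 945/916, Gamma_yxx = -3637/229, Gamma_yxy = 309/229, Gamma_yyy = 903/458
d^2x/dtau^2 = -(Gamma_xxx*(1)^2 + 2*Gamma_xxy*(1)*(-1/2) + Gamma_xyy*(-1/2)^2) = -3441/3664
d^2y/dtau^2 = -(Gamma_yxx*(1)^2 + 2*Gamma_yxy*(1)*(-1/2) + Gamma_yyy*(-1/2)^2) = 30665/1832


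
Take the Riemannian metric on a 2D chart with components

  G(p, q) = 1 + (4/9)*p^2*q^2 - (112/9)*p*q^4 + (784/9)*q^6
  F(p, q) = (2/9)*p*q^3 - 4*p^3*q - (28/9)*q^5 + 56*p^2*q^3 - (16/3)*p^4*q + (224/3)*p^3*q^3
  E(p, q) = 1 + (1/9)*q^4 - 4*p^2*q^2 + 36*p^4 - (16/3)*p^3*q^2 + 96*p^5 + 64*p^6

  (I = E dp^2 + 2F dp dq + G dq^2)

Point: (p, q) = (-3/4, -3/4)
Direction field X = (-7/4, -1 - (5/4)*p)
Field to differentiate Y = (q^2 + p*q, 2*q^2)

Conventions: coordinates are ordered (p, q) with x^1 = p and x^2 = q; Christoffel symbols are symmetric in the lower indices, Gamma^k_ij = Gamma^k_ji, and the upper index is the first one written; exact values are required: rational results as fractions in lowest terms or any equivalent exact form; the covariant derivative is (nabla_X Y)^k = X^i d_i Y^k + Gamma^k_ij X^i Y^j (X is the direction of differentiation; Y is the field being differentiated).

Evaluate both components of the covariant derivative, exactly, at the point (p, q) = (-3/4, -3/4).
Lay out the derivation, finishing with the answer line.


E = 265/256, F = 207/256, G = 5017/256 at the point
E_p = -27/16, E_q = -3/16, F_p = -39/2, F_q = -333/64, G_p = -69/16, G_q = -4485/32
EG - F^2 = 2513/128;  g^inv = (128/2513) * [[5017/256, -207/256], [-207/256, 265/256]]
first-kind symbols [ij,l] = (1/2)(d_i g_jl + d_j g_il - d_l g_ij): [pp,p] = E_p/2 = -27/32, [pp,q] = F_p - E_q/2 = -621/32, [pq,p] = E_q/2 = -3/32, [pq,q] = G_p/2 = -69/32, [qq,p] = F_q - G_p/2 = -195/64, [qq,q] = G_q/2 = -4485/64
Gamma^p_ij = (G*[ij,p] - F*[ij,q])/(EG - F^2), Gamma^q_ij = (E*[ij,q] - F*[ij,p])/(EG - F^2)
Gamma_ppp = -108/2513, Gamma_ppq = -12/2513, Gamma_pqq = -390/2513, Gamma_qpp = -2484/2513, Gamma_qpq = -276/2513, Gamma_qqq = -8970/2513
X = (-7/4, -1/16), Y = (9/8, 9/8) at the point

Answer: (nabla_X Y)^p = 125319/80416, (nabla_X Y)^q = 419523/160832


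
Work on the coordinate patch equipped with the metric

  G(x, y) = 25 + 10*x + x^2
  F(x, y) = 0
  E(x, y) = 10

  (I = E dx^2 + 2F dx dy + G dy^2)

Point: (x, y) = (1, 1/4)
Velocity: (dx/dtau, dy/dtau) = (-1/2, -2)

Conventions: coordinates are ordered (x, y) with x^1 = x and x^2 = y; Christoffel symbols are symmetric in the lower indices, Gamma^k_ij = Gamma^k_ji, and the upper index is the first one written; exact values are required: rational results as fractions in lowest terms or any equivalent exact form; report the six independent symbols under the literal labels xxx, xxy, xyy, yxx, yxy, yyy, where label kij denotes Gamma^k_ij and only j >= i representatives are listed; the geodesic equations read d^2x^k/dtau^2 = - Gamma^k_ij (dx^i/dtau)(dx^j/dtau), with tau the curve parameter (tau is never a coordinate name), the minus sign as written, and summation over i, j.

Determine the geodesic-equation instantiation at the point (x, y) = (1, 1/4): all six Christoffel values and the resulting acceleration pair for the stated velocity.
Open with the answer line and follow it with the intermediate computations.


Answer: Gamma_xxx = 0, Gamma_xxy = 0, Gamma_xyy = -3/5, Gamma_yxx = 0, Gamma_yxy = 1/6, Gamma_yyy = 0; accelerations (d^2x/dtau^2, d^2y/dtau^2) = (12/5, -1/3)

E = 10, F = 0, G = 36 at the point
E_x = 0, E_y = 0, F_x = 0, F_y = 0, G_x = 12, G_y = 0
EG - F^2 = 360;  g^inv = (1/360) * [[36, 0], [0, 10]]
first-kind symbols [ij,l] = (1/2)(d_i g_jl + d_j g_il - d_l g_ij): [xx,x] = E_x/2 = 0, [xx,y] = F_x - E_y/2 = 0, [xy,x] = E_y/2 = 0, [xy,y] = G_x/2 = 6, [yy,x] = F_y - G_x/2 = -6, [yy,y] = G_y/2 = 0
Gamma^x_ij = (G*[ij,x] - F*[ij,y])/(EG - F^2), Gamma^y_ij = (E*[ij,y] - F*[ij,x])/(EG - F^2)
Gamma_xxx = 0, Gamma_xxy = 0, Gamma_xyy = -3/5, Gamma_yxx = 0, Gamma_yxy = 1/6, Gamma_yyy = 0
d^2x/dtau^2 = -(Gamma_xxx*(-1/2)^2 + 2*Gamma_xxy*(-1/2)*(-2) + Gamma_xyy*(-2)^2) = 12/5
d^2y/dtau^2 = -(Gamma_yxx*(-1/2)^2 + 2*Gamma_yxy*(-1/2)*(-2) + Gamma_yyy*(-2)^2) = -1/3


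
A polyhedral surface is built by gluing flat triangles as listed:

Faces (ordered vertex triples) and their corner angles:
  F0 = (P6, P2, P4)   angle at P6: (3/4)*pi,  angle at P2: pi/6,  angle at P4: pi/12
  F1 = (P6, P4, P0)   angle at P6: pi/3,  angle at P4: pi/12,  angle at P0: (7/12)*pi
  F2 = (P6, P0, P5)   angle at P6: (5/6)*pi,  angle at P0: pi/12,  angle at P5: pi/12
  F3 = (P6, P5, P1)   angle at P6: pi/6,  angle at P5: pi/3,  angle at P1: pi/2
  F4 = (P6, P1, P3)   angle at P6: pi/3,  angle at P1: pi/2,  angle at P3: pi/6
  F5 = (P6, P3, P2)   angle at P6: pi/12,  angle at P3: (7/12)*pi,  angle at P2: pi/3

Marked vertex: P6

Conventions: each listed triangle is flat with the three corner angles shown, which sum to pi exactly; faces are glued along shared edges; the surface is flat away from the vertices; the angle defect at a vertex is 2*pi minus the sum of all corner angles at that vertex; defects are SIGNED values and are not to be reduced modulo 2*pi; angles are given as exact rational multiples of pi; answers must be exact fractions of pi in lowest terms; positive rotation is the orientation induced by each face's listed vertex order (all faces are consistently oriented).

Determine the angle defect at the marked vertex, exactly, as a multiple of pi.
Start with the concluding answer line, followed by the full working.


Answer: defect(P6) = -pi/2

Sum of corner angles at P6: (5/2)*pi
defect = 2*pi - (5/2)*pi


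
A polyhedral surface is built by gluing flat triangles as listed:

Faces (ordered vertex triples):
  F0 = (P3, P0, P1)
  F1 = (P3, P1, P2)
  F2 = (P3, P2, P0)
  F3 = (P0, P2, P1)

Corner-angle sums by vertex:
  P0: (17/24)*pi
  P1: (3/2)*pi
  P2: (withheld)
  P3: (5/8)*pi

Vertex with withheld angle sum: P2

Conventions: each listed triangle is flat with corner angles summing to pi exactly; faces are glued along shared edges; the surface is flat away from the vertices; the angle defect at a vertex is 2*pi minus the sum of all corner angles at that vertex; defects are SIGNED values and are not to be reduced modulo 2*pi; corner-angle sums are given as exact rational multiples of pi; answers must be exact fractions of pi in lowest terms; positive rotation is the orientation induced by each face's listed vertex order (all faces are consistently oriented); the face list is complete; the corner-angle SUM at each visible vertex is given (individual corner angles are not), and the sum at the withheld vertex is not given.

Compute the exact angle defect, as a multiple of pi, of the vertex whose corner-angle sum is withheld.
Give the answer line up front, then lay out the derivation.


Answer: defect(P2) = (5/6)*pi

V = 4, E = 6, F = 4; chi = V - E + F = 2
Gauss-Bonnet: total defect = 2*pi*chi = 4*pi; visible defects sum to (19/6)*pi


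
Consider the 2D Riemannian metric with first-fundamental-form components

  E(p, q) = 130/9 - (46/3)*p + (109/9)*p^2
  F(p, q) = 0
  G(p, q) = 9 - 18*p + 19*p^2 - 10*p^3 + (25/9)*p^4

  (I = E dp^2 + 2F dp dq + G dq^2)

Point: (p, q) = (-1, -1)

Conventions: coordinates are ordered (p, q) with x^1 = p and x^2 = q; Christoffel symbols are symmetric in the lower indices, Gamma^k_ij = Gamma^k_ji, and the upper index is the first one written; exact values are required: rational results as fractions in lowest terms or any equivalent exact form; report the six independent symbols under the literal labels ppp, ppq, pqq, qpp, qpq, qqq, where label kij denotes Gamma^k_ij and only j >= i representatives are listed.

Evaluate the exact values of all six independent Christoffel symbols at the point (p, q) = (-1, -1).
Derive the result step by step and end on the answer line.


E = 377/9, F = 0, G = 529/9 at the point
E_p = -356/9, E_q = 0, F_p = 0, F_q = 0, G_p = -874/9, G_q = 0
EG - F^2 = 199433/81;  g^inv = (81/199433) * [[529/9, 0], [0, 377/9]]
first-kind symbols [ij,l] = (1/2)(d_i g_jl + d_j g_il - d_l g_ij): [pp,p] = E_p/2 = -178/9, [pp,q] = F_p - E_q/2 = 0, [pq,p] = E_q/2 = 0, [pq,q] = G_p/2 = -437/9, [qq,p] = F_q - G_p/2 = 437/9, [qq,q] = G_q/2 = 0
Gamma^p_ij = (G*[ij,p] - F*[ij,q])/(EG - F^2), Gamma^q_ij = (E*[ij,q] - F*[ij,p])/(EG - F^2)

Answer: Gamma_ppp = -178/377, Gamma_ppq = 0, Gamma_pqq = 437/377, Gamma_qpp = 0, Gamma_qpq = -19/23, Gamma_qqq = 0


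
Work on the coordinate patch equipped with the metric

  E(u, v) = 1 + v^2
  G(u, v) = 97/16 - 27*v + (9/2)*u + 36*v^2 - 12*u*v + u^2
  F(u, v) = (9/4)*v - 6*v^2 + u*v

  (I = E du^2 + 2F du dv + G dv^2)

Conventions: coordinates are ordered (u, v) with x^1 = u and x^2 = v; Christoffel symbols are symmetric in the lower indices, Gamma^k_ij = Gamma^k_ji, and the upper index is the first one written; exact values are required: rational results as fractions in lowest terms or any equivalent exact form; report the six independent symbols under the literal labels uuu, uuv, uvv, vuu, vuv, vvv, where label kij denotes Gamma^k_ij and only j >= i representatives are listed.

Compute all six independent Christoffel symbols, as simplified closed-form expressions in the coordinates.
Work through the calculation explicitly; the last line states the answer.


E = 1 + v^2; F = (9/4)*v - 6*v^2 + u*v; G = 97/16 - 27*v + (9/2)*u + 36*v^2 - 12*u*v + u^2
Gamma^k_ij = (1/2) g^{kl} (d_i g_jl + d_j g_il - d_l g_ij), with g^inv = (1/(EG-F^2)) [[G, -F], [-F, E]]
first partials: E_u = 0, E_v = 2*v, F_u = v, F_v = 9/4 - 12*v + u, G_u = 9/2 - 12*v + 2*u, G_v = -27 + 72*v - 12*u
D = EG - F^2 = 97/16 - 27*v + (9/2)*u + 37*v^2 - 12*u*v + u^2
expanded: Gamma^u_uu = (G E_u - 2F F_u + F E_v)/(2D), Gamma^u_uv = (G E_v - F G_u)/(2D), Gamma^u_vv = (2G F_v - G G_u - F G_v)/(2D), Gamma^v_uu = (2E F_u - E E_v - F E_u)/(2D), Gamma^v_uv = (E G_u - F E_v)/(2D), Gamma^v_vv = (E G_v - 2F F_v + F G_u)/(2D); substitute and cancel common factors

Answer: Gamma_uuu = 0, Gamma_uuv = 16*v/(16*u^2 - 192*u*v + 72*u + 592*v^2 - 432*v + 97), Gamma_uvv = -96*v/(16*u^2 - 192*u*v + 72*u + 592*v^2 - 432*v + 97), Gamma_vuu = 0, Gamma_vuv = (16*u - 96*v + 36)/(16*u^2 - 192*u*v + 72*u + 592*v^2 - 432*v + 97), Gamma_vvv = (-96*u + 576*v - 216)/(16*u^2 - 192*u*v + 72*u + 592*v^2 - 432*v + 97)


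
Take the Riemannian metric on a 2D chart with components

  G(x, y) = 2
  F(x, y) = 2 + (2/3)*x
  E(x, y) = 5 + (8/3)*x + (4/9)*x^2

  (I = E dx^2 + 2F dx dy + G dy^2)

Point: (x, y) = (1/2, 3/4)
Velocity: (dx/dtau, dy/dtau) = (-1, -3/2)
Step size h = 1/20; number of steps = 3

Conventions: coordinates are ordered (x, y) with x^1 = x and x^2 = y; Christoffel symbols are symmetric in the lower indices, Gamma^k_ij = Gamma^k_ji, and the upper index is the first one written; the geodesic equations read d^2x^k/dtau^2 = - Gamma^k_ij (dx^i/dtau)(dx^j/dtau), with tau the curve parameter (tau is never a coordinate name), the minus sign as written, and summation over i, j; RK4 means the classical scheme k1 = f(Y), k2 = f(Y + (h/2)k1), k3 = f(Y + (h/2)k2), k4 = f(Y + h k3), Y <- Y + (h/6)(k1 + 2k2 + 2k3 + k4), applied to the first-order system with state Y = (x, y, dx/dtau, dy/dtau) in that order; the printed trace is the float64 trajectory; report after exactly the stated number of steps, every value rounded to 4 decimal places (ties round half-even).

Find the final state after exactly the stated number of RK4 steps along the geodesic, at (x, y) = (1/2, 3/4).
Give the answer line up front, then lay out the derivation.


Answer: x = 0.3476, y = 0.5239, dx/dtau = -1.0327, dy/dtau = -1.5143

f(Y) = (dx/dtau, dy/dtau, -Gamma^x_ij Y'^i Y'^j, -Gamma^y_ij Y'^i Y'^j) with the Gammas evaluated at the stage position; h = 0.050000; intermediate values shown to 6 dp
step 0: x = 0.5000, y = 0.7500, dx/dtau = -1.0000, dy/dtau = -1.5000
step 1:
  k1: at (x, y) = (0.500000, 0.750000), (dx/dtau, dy/dtau) = (-1.000000, -1.500000); Gamma_xxx = 0.208955, Gamma_xxy = 0.000000, Gamma_xyy = 0.000000, Gamma_yxx = 0.089552, Gamma_yxy = 0.000000, Gamma_yyy = 0.000000; k1 = (-1.000000, -1.500000, -0.208955, -0.089552)
  k2: at (x, y) = (0.475000, 0.712500), (dx/dtau, dy/dtau) = (-1.005224, -1.502239); Gamma_xxx = 0.209645, Gamma_xxy = 0.000000, Gamma_xyy = 0.000000, Gamma_yxx = 0.090494, Gamma_yxy = 0.000000, Gamma_yyy = 0.000000; k2 = (-1.005224, -1.502239, -0.211841, -0.091442)
  k3: at (x, y) = (0.474869, 0.712444), (dx/dtau, dy/dtau) = (-1.005296, -1.502286); Gamma_xxx = 0.209649, Gamma_xxy = 0.000000, Gamma_xyy = 0.000000, Gamma_yxx = 0.090499, Gamma_yxy = 0.000000, Gamma_yyy = 0.000000; k3 = (-1.005296, -1.502286, -0.211875, -0.091460)
  k4: at (x, y) = (0.449735, 0.674886), (dx/dtau, dy/dtau) = (-1.010594, -1.504573); Gamma_xxx = 0.210341, Gamma_xxy = 0.000000, Gamma_xyy = 0.000000, Gamma_yxx = 0.091460, Gamma_yxy = 0.000000, Gamma_yyy = 0.000000; k4 = (-1.010594, -1.504573, -0.214821, -0.093408)
  Y <- Y + (h/6)(k1 + 2k2 + 2k3 + k4): x = 0.4497, y = 0.6749, dx/dtau = -1.0106, dy/dtau = -1.5046
step 2:
  k1: at (x, y) = (0.449736, 0.674886), (dx/dtau, dy/dtau) = (-1.010593, -1.504573); Gamma_xxx = 0.210341, Gamma_xxy = 0.000000, Gamma_xyy = 0.000000, Gamma_yxx = 0.091460, Gamma_yxy = 0.000000, Gamma_yyy = 0.000000; k1 = (-1.010593, -1.504573, -0.214821, -0.093408)
  k2: at (x, y) = (0.424472, 0.637272), (dx/dtau, dy/dtau) = (-1.015964, -1.506908); Gamma_xxx = 0.211035, Gamma_xxy = 0.000000, Gamma_xyy = 0.000000, Gamma_yxx = 0.092438, Gamma_yxy = 0.000000, Gamma_yyy = 0.000000; k2 = (-1.015964, -1.506908, -0.217827, -0.095413)
  k3: at (x, y) = (0.424337, 0.637214), (dx/dtau, dy/dtau) = (-1.016039, -1.506958); Gamma_xxx = 0.211039, Gamma_xxy = 0.000000, Gamma_xyy = 0.000000, Gamma_yxx = 0.092444, Gamma_yxy = 0.000000, Gamma_yyy = 0.000000; k3 = (-1.016039, -1.506958, -0.217863, -0.095433)
  k4: at (x, y) = (0.398934, 0.599539), (dx/dtau, dy/dtau) = (-1.021487, -1.509345); Gamma_xxx = 0.211735, Gamma_xxy = 0.000000, Gamma_xyy = 0.000000, Gamma_yxx = 0.093442, Gamma_yxy = 0.000000, Gamma_yyy = 0.000000; k4 = (-1.021487, -1.509345, -0.220932, -0.097501)
  Y <- Y + (h/6)(k1 + 2k2 + 2k3 + k4): x = 0.3989, y = 0.5995, dx/dtau = -1.0215, dy/dtau = -1.5093
step 3:
  k1: at (x, y) = (0.398936, 0.599539), (dx/dtau, dy/dtau) = (-1.021486, -1.509345); Gamma_xxx = 0.211735, Gamma_xxy = 0.000000, Gamma_xyy = 0.000000, Gamma_yxx = 0.093442, Gamma_yxy = 0.000000, Gamma_yyy = 0.000000; k1 = (-1.021486, -1.509345, -0.220932, -0.097500)
  k2: at (x, y) = (0.373399, 0.561806), (dx/dtau, dy/dtau) = (-1.027009, -1.511782); Gamma_xxx = 0.212433, Gamma_xxy = 0.000000, Gamma_xyy = 0.000000, Gamma_yxx = 0.094460, Gamma_yxy = 0.000000, Gamma_yyy = 0.000000; k2 = (-1.027009, -1.511782, -0.224063, -0.099631)
  k3: at (x, y) = (0.373260, 0.561745), (dx/dtau, dy/dtau) = (-1.027088, -1.511835); Gamma_xxx = 0.212437, Gamma_xxy = 0.000000, Gamma_xyy = 0.000000, Gamma_yxx = 0.094465, Gamma_yxy = 0.000000, Gamma_yyy = 0.000000; k3 = (-1.027088, -1.511835, -0.224102, -0.099652)
  k4: at (x, y) = (0.347581, 0.523948), (dx/dtau, dy/dtau) = (-1.032691, -1.514327); Gamma_xxx = 0.213136, Gamma_xxy = 0.000000, Gamma_xyy = 0.000000, Gamma_yxx = 0.095503, Gamma_yxy = 0.000000, Gamma_yyy = 0.000000; k4 = (-1.032691, -1.514327, -0.227299, -0.101849)
  Y <- Y + (h/6)(k1 + 2k2 + 2k3 + k4): x = 0.3476, y = 0.5239, dx/dtau = -1.0327, dy/dtau = -1.5143
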